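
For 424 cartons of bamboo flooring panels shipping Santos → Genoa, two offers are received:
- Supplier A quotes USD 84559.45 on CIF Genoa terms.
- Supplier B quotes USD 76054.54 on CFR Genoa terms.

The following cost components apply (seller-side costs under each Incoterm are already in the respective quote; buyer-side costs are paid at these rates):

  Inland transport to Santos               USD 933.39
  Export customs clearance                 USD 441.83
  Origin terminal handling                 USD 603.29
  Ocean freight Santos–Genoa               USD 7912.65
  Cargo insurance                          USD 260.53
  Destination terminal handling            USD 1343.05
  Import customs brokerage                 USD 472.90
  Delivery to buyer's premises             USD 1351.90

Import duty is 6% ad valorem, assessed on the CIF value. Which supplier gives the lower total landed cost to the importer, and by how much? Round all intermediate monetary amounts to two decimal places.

Supplier A (CIF):
The CIF price already equals the CIF value: 84559.45
Import duty = 84559.45 × 6% = 5073.57
Buyer bears (A): 1343.05 + 472.90 + 1351.90 = 3167.85
Landed cost (A) = invoice 84559.45 + 3167.85 + duty 5073.57 = 92800.87
Supplier B (CFR):
CIF value = CFR price + insurance = 76054.54 + 260.53 = 76315.07
Import duty = 76315.07 × 6% = 4578.90
Buyer bears (B): 260.53 + 1343.05 + 472.90 + 1351.90 = 3428.38
Landed cost (B) = invoice 76054.54 + 3428.38 + duty 4578.90 = 84061.82
Difference = |92800.87 − 84061.82| = 8739.05

Supplier B is cheaper by USD 8739.05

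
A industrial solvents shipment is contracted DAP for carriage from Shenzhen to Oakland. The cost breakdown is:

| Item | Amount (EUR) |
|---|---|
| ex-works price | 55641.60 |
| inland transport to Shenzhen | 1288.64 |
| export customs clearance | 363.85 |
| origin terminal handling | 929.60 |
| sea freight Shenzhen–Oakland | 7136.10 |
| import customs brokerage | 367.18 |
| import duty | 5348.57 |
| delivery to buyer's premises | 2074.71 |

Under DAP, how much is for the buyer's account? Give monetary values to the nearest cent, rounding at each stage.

DAP: the seller bears all costs to the named destination except import duty and clearance.
Seller's account: goods 55641.60 + inland to port 1288.64 + export clearance 363.85 + origin terminal 929.60 + freight 7136.10 + delivery 2074.71 = 67434.50
Buyer's account: brokerage 367.18 + duty 5348.57 = 5715.75

Buyer's account: EUR 5715.75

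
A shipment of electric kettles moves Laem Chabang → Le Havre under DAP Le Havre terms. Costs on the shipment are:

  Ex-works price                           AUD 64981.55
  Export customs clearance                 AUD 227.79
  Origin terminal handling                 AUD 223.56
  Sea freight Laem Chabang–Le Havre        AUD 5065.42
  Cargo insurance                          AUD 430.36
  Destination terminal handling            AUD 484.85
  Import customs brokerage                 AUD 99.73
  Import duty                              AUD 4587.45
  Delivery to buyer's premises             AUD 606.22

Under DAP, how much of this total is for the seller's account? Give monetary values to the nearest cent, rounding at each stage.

Seller's account: AUD 72019.75

DAP: the seller bears all costs to the named destination except import duty and clearance.
Seller's account: goods 64981.55 + export clearance 227.79 + origin terminal 223.56 + freight 5065.42 + insurance 430.36 + destination terminal 484.85 + delivery 606.22 = 72019.75
Buyer's account: brokerage 99.73 + duty 4587.45 = 4687.18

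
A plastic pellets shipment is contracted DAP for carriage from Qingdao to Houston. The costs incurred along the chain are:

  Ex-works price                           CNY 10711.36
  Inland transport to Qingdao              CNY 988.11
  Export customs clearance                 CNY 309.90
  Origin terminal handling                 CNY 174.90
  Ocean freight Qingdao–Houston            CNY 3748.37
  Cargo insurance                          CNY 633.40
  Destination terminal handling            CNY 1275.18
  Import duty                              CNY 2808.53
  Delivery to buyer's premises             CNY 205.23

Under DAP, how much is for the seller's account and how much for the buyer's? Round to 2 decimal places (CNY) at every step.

Seller: CNY 18046.45; buyer: CNY 2808.53

DAP: the seller bears all costs to the named destination except import duty and clearance.
Seller's account: goods 10711.36 + inland to port 988.11 + export clearance 309.90 + origin terminal 174.90 + freight 3748.37 + insurance 633.40 + destination terminal 1275.18 + delivery 205.23 = 18046.45
Buyer's account: duty 2808.53 = 2808.53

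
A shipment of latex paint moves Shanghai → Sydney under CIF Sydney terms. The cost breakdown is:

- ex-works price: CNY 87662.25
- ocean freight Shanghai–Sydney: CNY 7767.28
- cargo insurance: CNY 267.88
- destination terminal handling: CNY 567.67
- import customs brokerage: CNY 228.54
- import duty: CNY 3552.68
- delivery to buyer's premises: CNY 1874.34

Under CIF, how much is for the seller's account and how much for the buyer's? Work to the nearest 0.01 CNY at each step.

Seller: CNY 95697.41; buyer: CNY 6223.23

CIF: the seller pays costs through ocean freight and marine insurance to the destination port.
Seller's account: goods 87662.25 + freight 7767.28 + insurance 267.88 = 95697.41
Buyer's account: destination terminal 567.67 + brokerage 228.54 + duty 3552.68 + delivery 1874.34 = 6223.23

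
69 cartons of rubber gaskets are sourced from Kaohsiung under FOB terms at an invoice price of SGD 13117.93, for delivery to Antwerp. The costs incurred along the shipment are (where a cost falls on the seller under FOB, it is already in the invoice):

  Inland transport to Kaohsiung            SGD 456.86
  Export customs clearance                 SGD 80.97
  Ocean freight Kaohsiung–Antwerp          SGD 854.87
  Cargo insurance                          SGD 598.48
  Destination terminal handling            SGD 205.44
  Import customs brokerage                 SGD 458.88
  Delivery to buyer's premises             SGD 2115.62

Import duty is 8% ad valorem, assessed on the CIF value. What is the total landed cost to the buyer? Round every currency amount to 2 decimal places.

Total landed cost: SGD 18516.92

FOB: the seller bears costs until goods are on board at the origin port; the buyer bears freight, insurance and all costs thereafter.
Already in the invoice (seller's account under FOB): inland to port, export clearance — exclude.
CIF value = FOB price + freight + insurance = 13117.93 + 854.87 + 598.48 = 14571.28
Import duty = 14571.28 × 8% = 1165.70
Buyer bears: freight 854.87 + insurance 598.48 + destination terminal 205.44 + brokerage 458.88 + delivery 2115.62 + duty 1165.70 = 5398.99
Landed cost = invoice 13117.93 + 5398.99 = 18516.92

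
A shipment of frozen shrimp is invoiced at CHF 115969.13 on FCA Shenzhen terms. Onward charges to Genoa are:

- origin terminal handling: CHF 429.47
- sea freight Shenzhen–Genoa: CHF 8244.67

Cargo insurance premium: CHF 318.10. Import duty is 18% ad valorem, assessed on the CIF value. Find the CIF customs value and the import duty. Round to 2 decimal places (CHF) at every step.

CIF = FCA price + pre-shipment costs + freight + insurance
CIF = 115969.13 + 429.47 + 8244.67 + 318.10 = 124961.37
Import duty = 124961.37 × 18% = 22493.05

CIF value: CHF 124961.37; import duty: CHF 22493.05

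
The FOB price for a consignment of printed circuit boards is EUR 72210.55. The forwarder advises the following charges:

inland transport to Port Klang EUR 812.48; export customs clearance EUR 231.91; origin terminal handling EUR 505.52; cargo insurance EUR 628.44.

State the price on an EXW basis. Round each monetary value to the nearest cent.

Not relevant to the conversion: insurance — on the buyer under both terms; not part of either seller's price.
From FOB to EXW, the seller no longer bears: inland to port, export clearance, origin terminal.
EXW price = 72210.55 − 812.48 − 231.91 − 505.52 = 70660.64

EXW price: EUR 70660.64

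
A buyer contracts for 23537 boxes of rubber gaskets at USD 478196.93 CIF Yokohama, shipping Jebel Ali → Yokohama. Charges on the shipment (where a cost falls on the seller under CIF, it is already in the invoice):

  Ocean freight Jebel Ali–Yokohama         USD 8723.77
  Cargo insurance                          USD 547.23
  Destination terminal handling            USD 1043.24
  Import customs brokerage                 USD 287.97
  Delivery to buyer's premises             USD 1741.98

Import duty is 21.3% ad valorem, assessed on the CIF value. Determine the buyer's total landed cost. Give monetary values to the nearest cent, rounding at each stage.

Total landed cost: USD 583126.07

CIF: the seller pays costs through ocean freight and marine insurance to the destination port.
Already in the invoice (seller's account under CIF): freight, insurance — exclude.
The CIF price already equals the CIF value: 478196.93
Import duty = 478196.93 × 21.3% = 101855.95
Buyer bears: destination terminal 1043.24 + brokerage 287.97 + delivery 1741.98 + duty 101855.95 = 104929.14
Landed cost = invoice 478196.93 + 104929.14 = 583126.07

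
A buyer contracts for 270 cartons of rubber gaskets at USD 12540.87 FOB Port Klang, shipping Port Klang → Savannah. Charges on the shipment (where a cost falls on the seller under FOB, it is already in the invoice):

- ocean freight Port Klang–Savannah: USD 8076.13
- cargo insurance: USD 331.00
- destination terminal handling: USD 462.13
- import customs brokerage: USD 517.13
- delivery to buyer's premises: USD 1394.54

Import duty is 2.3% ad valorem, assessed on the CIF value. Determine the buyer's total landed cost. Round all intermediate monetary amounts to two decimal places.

FOB: the seller bears costs until goods are on board at the origin port; the buyer bears freight, insurance and all costs thereafter.
CIF value = FOB price + freight + insurance = 12540.87 + 8076.13 + 331.00 = 20948.00
Import duty = 20948.00 × 2.3% = 481.80
Buyer bears: freight 8076.13 + insurance 331.00 + destination terminal 462.13 + brokerage 517.13 + delivery 1394.54 + duty 481.80 = 11262.73
Landed cost = invoice 12540.87 + 11262.73 = 23803.60

Total landed cost: USD 23803.60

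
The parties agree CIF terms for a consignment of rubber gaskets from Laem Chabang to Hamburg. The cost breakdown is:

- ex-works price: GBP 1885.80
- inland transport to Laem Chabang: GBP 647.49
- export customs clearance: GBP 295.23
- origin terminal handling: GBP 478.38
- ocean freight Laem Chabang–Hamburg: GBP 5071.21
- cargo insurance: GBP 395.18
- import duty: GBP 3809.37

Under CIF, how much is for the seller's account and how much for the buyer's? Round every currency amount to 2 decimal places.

Seller: GBP 8773.29; buyer: GBP 3809.37

CIF: the seller pays costs through ocean freight and marine insurance to the destination port.
Seller's account: goods 1885.80 + inland to port 647.49 + export clearance 295.23 + origin terminal 478.38 + freight 5071.21 + insurance 395.18 = 8773.29
Buyer's account: duty 3809.37 = 3809.37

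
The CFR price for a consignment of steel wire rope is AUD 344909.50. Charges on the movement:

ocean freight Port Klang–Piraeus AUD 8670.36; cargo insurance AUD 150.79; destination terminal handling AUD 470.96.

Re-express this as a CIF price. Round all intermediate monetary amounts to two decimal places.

CIF price: AUD 345060.29

Not relevant to the conversion: freight — on the seller under both CFR and CIF; already in the CFR price and stays in the CIF price. destination terminal — on the buyer under both terms; not part of either seller's price.
From CFR to CIF, the seller additionally bears: insurance.
CIF price = 344909.50 + 150.79 = 345060.29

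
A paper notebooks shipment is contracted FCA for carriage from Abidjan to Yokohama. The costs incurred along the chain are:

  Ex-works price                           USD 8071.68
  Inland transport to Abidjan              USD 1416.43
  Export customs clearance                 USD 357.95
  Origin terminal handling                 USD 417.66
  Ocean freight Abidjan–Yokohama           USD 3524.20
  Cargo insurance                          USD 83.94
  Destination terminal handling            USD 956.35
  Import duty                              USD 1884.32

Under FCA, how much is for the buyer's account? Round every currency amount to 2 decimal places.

FCA: the seller delivers export-cleared goods to the carrier; the buyer bears costs from that point.
Seller's account: goods 8071.68 + inland to port 1416.43 + export clearance 357.95 = 9846.06
Buyer's account: origin terminal 417.66 + freight 3524.20 + insurance 83.94 + destination terminal 956.35 + duty 1884.32 = 6866.47

Buyer's account: USD 6866.47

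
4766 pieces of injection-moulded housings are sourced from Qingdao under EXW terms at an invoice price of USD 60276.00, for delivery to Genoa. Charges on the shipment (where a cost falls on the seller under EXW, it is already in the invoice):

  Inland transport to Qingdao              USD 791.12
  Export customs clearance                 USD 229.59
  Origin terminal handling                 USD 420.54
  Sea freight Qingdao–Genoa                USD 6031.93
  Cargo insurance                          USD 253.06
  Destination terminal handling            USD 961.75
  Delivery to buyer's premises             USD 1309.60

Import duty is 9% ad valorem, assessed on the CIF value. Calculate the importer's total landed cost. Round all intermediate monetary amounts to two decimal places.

EXW: the seller makes goods available at their premises; the buyer bears all onward costs.
CIF value = EXW price + inland to port + export clearance + origin terminal + freight + insurance = 60276.00 + 791.12 + 229.59 + 420.54 + 6031.93 + 253.06 = 68002.24
Import duty = 68002.24 × 9% = 6120.20
Buyer bears: inland to port 791.12 + export clearance 229.59 + origin terminal 420.54 + freight 6031.93 + insurance 253.06 + destination terminal 961.75 + delivery 1309.60 + duty 6120.20 = 16117.79
Landed cost = invoice 60276.00 + 16117.79 = 76393.79

Total landed cost: USD 76393.79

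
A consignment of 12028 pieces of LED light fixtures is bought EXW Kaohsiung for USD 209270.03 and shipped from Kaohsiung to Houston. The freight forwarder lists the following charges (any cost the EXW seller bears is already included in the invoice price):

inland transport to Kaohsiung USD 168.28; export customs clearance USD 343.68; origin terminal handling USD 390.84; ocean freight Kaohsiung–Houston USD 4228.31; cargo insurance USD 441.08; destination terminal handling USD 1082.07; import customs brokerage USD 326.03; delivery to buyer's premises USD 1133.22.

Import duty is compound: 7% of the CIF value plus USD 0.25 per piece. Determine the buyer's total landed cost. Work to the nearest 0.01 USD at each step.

Total landed cost: USD 235429.50

EXW: the seller makes goods available at their premises; the buyer bears all onward costs.
CIF value = EXW price + inland to port + export clearance + origin terminal + freight + insurance = 209270.03 + 168.28 + 343.68 + 390.84 + 4228.31 + 441.08 = 214842.22
Ad valorem component: 214842.22 × 7% = 15038.96
Specific component: 12028 × 0.25 = 3007.00
Import duty = 15038.96 + 3007.00 = 18045.96
Buyer bears: inland to port 168.28 + export clearance 343.68 + origin terminal 390.84 + freight 4228.31 + insurance 441.08 + destination terminal 1082.07 + brokerage 326.03 + delivery 1133.22 + duty 18045.96 = 26159.47
Landed cost = invoice 209270.03 + 26159.47 = 235429.50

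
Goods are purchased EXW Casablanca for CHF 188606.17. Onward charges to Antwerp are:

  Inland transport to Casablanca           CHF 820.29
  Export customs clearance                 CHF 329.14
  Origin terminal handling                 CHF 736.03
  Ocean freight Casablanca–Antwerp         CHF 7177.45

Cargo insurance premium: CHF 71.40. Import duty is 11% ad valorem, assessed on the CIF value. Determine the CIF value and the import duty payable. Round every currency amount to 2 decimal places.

CIF = EXW price + pre-shipment costs + freight + insurance
CIF = 188606.17 + 820.29 + 329.14 + 736.03 + 7177.45 + 71.40 = 197740.48
Import duty = 197740.48 × 11% = 21751.45

CIF value: CHF 197740.48; import duty: CHF 21751.45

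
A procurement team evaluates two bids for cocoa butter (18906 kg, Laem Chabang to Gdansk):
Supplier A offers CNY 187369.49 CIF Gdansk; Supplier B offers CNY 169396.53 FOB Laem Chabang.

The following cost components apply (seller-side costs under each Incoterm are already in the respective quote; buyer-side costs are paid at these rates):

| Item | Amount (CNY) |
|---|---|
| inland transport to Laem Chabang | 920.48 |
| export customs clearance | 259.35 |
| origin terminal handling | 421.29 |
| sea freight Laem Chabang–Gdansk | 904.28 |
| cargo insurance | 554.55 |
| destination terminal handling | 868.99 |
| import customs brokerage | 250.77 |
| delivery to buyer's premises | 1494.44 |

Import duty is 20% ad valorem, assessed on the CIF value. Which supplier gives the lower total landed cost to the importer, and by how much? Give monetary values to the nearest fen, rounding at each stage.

Supplier A (CIF):
The CIF price already equals the CIF value: 187369.49
Import duty = 187369.49 × 20% = 37473.90
Buyer bears (A): 868.99 + 250.77 + 1494.44 = 2614.20
Landed cost (A) = invoice 187369.49 + 2614.20 + duty 37473.90 = 227457.59
Supplier B (FOB):
CIF value = FOB price + freight + insurance = 169396.53 + 904.28 + 554.55 = 170855.36
Import duty = 170855.36 × 20% = 34171.07
Buyer bears (B): 904.28 + 554.55 + 868.99 + 250.77 + 1494.44 = 4073.03
Landed cost (B) = invoice 169396.53 + 4073.03 + duty 34171.07 = 207640.63
Difference = |227457.59 − 207640.63| = 19816.96

Supplier B is cheaper by CNY 19816.96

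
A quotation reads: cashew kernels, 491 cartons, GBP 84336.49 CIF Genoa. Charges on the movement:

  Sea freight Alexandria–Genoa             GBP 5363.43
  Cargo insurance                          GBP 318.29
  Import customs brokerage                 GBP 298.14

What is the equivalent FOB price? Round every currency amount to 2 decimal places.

FOB price: GBP 78654.77

Not relevant to the conversion: brokerage — on the buyer under both terms; not part of either seller's price.
From CIF to FOB, the seller no longer bears: freight, insurance.
FOB price = 84336.49 − 5363.43 − 318.29 = 78654.77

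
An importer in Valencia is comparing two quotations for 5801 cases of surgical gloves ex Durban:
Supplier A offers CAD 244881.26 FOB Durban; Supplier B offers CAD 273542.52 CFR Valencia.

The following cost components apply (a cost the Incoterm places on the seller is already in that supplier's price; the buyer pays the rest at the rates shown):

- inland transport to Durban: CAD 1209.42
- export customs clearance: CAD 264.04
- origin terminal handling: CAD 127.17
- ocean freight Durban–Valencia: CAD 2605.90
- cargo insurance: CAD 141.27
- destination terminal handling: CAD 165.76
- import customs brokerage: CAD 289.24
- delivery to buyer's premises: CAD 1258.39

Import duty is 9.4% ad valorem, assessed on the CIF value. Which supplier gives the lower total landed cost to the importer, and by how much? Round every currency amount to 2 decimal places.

Supplier A is cheaper by CAD 28504.57

Supplier A (FOB):
CIF value = FOB price + freight + insurance = 244881.26 + 2605.90 + 141.27 = 247628.43
Import duty = 247628.43 × 9.4% = 23277.07
Buyer bears (A): 2605.90 + 141.27 + 165.76 + 289.24 + 1258.39 = 4460.56
Landed cost (A) = invoice 244881.26 + 4460.56 + duty 23277.07 = 272618.89
Supplier B (CFR):
CIF value = CFR price + insurance = 273542.52 + 141.27 = 273683.79
Import duty = 273683.79 × 9.4% = 25726.28
Buyer bears (B): 141.27 + 165.76 + 289.24 + 1258.39 = 1854.66
Landed cost (B) = invoice 273542.52 + 1854.66 + duty 25726.28 = 301123.46
Difference = |272618.89 − 301123.46| = 28504.57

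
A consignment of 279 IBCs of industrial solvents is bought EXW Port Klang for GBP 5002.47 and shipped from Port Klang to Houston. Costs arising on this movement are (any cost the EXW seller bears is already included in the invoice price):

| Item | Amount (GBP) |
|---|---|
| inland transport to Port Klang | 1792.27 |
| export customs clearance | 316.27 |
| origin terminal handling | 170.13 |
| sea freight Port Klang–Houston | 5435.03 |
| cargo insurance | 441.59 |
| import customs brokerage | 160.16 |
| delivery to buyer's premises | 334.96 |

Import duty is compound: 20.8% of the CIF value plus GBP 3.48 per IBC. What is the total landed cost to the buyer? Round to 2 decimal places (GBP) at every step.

EXW: the seller makes goods available at their premises; the buyer bears all onward costs.
CIF value = EXW price + inland to port + export clearance + origin terminal + freight + insurance = 5002.47 + 1792.27 + 316.27 + 170.13 + 5435.03 + 441.59 = 13157.76
Ad valorem component: 13157.76 × 20.8% = 2736.81
Specific component: 279 × 3.48 = 970.92
Import duty = 2736.81 + 970.92 = 3707.73
Buyer bears: inland to port 1792.27 + export clearance 316.27 + origin terminal 170.13 + freight 5435.03 + insurance 441.59 + brokerage 160.16 + delivery 334.96 + duty 3707.73 = 12358.14
Landed cost = invoice 5002.47 + 12358.14 = 17360.61

Total landed cost: GBP 17360.61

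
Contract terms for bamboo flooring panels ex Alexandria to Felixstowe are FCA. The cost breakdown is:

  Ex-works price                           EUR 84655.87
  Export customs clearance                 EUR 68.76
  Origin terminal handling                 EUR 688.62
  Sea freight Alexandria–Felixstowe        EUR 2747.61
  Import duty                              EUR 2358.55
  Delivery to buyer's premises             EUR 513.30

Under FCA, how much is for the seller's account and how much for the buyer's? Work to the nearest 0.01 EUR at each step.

FCA: the seller delivers export-cleared goods to the carrier; the buyer bears costs from that point.
Seller's account: goods 84655.87 + export clearance 68.76 = 84724.63
Buyer's account: origin terminal 688.62 + freight 2747.61 + duty 2358.55 + delivery 513.30 = 6308.08

Seller: EUR 84724.63; buyer: EUR 6308.08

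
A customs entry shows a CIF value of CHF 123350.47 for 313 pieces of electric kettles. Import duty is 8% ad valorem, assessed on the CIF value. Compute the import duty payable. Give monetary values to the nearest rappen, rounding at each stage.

Import duty = 123350.47 × 8% = 9868.04

Import duty: CHF 9868.04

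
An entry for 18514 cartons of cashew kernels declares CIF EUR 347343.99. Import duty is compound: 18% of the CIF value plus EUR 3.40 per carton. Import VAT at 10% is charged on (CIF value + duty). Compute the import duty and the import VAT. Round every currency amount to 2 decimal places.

Import duty: EUR 125469.52; import VAT: EUR 47281.35

Ad valorem component: 347343.99 × 18% = 62521.92
Specific component: 18514 × 3.40 = 62947.60
Import duty = 62521.92 + 62947.60 = 125469.52
VAT base = CIF + duty = 347343.99 + 125469.52 = 472813.51
Import VAT = 472813.51 × 10% = 47281.35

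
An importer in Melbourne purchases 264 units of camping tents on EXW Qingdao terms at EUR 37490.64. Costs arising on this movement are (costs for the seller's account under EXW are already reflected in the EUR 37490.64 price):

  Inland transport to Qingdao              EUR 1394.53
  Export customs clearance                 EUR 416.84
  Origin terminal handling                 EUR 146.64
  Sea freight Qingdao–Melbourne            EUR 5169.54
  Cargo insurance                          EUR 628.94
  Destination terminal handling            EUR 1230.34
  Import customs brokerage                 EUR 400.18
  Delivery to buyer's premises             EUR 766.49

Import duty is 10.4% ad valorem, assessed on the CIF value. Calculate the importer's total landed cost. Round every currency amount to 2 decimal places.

Total landed cost: EUR 52349.84

EXW: the seller makes goods available at their premises; the buyer bears all onward costs.
CIF value = EXW price + inland to port + export clearance + origin terminal + freight + insurance = 37490.64 + 1394.53 + 416.84 + 146.64 + 5169.54 + 628.94 = 45247.13
Import duty = 45247.13 × 10.4% = 4705.70
Buyer bears: inland to port 1394.53 + export clearance 416.84 + origin terminal 146.64 + freight 5169.54 + insurance 628.94 + destination terminal 1230.34 + brokerage 400.18 + delivery 766.49 + duty 4705.70 = 14859.20
Landed cost = invoice 37490.64 + 14859.20 = 52349.84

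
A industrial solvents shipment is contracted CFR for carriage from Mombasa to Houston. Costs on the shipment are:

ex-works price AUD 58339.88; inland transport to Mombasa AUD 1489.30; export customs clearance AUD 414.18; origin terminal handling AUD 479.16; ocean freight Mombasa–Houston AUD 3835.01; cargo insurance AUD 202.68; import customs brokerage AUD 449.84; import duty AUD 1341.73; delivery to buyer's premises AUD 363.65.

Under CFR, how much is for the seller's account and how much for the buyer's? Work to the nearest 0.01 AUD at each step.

CFR: the seller pays costs through ocean freight to the destination port, but not insurance.
Seller's account: goods 58339.88 + inland to port 1489.30 + export clearance 414.18 + origin terminal 479.16 + freight 3835.01 = 64557.53
Buyer's account: insurance 202.68 + brokerage 449.84 + duty 1341.73 + delivery 363.65 = 2357.90

Seller: AUD 64557.53; buyer: AUD 2357.90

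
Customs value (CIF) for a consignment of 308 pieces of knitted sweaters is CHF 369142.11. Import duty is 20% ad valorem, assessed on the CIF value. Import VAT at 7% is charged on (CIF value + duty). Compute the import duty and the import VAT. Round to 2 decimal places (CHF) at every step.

Import duty: CHF 73828.42; import VAT: CHF 31007.94

Import duty = 369142.11 × 20% = 73828.42
VAT base = CIF + duty = 369142.11 + 73828.42 = 442970.53
Import VAT = 442970.53 × 7% = 31007.94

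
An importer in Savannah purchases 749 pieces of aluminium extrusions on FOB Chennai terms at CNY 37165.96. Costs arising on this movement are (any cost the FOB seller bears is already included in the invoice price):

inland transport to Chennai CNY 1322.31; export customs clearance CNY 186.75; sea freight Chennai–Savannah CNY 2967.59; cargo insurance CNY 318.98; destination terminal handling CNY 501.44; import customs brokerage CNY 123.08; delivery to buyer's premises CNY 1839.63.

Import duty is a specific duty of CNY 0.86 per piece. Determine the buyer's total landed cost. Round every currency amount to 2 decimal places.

Total landed cost: CNY 43560.82

FOB: the seller bears costs until goods are on board at the origin port; the buyer bears freight, insurance and all costs thereafter.
Already in the invoice (seller's account under FOB): inland to port, export clearance — exclude.
CIF value = FOB price + freight + insurance = 37165.96 + 2967.59 + 318.98 = 40452.53
Import duty = 749 × 0.86 = 644.14
Buyer bears: freight 2967.59 + insurance 318.98 + destination terminal 501.44 + brokerage 123.08 + delivery 1839.63 + duty 644.14 = 6394.86
Landed cost = invoice 37165.96 + 6394.86 = 43560.82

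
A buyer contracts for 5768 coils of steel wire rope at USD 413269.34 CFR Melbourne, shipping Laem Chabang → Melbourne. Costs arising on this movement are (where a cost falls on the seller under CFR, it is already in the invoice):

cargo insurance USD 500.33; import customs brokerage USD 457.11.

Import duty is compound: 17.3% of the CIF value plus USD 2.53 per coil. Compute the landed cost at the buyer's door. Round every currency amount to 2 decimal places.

Total landed cost: USD 500401.97

CFR: the seller pays costs through ocean freight to the destination port, but not insurance.
CIF value = CFR price + insurance = 413269.34 + 500.33 = 413769.67
Ad valorem component: 413769.67 × 17.3% = 71582.15
Specific component: 5768 × 2.53 = 14593.04
Import duty = 71582.15 + 14593.04 = 86175.19
Buyer bears: insurance 500.33 + brokerage 457.11 + duty 86175.19 = 87132.63
Landed cost = invoice 413269.34 + 87132.63 = 500401.97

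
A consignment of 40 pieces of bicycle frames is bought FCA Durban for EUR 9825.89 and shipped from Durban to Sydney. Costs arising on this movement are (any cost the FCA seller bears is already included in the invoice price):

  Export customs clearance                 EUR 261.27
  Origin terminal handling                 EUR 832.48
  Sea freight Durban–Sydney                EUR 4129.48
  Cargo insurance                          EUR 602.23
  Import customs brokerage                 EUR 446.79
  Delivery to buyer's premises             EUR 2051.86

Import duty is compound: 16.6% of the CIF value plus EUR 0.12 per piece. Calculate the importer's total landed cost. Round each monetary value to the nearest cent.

FCA: the seller delivers export-cleared goods to the carrier; the buyer bears costs from that point.
Already in the invoice (seller's account under FCA): export clearance — exclude.
CIF value = FCA price + origin terminal + freight + insurance = 9825.89 + 832.48 + 4129.48 + 602.23 = 15390.08
Ad valorem component: 15390.08 × 16.6% = 2554.75
Specific component: 40 × 0.12 = 4.80
Import duty = 2554.75 + 4.80 = 2559.55
Buyer bears: origin terminal 832.48 + freight 4129.48 + insurance 602.23 + brokerage 446.79 + delivery 2051.86 + duty 2559.55 = 10622.39
Landed cost = invoice 9825.89 + 10622.39 = 20448.28

Total landed cost: EUR 20448.28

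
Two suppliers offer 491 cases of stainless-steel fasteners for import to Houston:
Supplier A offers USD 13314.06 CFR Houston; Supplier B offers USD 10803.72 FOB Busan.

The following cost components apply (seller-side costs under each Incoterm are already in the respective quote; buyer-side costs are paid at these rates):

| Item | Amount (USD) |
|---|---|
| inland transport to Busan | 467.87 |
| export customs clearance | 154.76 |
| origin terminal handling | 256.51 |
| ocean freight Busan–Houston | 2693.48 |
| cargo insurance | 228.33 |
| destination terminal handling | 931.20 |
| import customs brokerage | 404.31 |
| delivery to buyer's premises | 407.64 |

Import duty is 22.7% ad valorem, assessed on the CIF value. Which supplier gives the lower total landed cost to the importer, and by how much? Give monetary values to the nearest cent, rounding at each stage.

Supplier A is cheaper by USD 224.72

Supplier A (CFR):
CIF value = CFR price + insurance = 13314.06 + 228.33 = 13542.39
Import duty = 13542.39 × 22.7% = 3074.12
Buyer bears (A): 228.33 + 931.20 + 404.31 + 407.64 = 1971.48
Landed cost (A) = invoice 13314.06 + 1971.48 + duty 3074.12 = 18359.66
Supplier B (FOB):
CIF value = FOB price + freight + insurance = 10803.72 + 2693.48 + 228.33 = 13725.53
Import duty = 13725.53 × 22.7% = 3115.70
Buyer bears (B): 2693.48 + 228.33 + 931.20 + 404.31 + 407.64 = 4664.96
Landed cost (B) = invoice 10803.72 + 4664.96 + duty 3115.70 = 18584.38
Difference = |18359.66 − 18584.38| = 224.72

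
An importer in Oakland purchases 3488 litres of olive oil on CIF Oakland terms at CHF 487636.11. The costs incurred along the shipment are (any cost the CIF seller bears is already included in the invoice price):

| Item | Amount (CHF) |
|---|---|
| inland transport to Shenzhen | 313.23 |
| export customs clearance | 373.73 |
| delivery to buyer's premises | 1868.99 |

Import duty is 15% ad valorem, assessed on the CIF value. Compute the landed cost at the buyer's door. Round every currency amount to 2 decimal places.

Total landed cost: CHF 562650.52

CIF: the seller pays costs through ocean freight and marine insurance to the destination port.
Already in the invoice (seller's account under CIF): inland to port, export clearance — exclude.
The CIF price already equals the CIF value: 487636.11
Import duty = 487636.11 × 15% = 73145.42
Buyer bears: delivery 1868.99 + duty 73145.42 = 75014.41
Landed cost = invoice 487636.11 + 75014.41 = 562650.52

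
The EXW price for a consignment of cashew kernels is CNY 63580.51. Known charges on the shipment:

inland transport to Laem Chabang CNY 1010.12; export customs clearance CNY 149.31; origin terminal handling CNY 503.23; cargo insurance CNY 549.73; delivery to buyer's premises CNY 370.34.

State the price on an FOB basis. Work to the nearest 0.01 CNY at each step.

FOB price: CNY 65243.17

Not relevant to the conversion: delivery, insurance — on the buyer under both terms; not part of either seller's price.
From EXW to FOB, the seller additionally bears: inland to port, export clearance, origin terminal.
FOB price = 63580.51 + 1010.12 + 149.31 + 503.23 = 65243.17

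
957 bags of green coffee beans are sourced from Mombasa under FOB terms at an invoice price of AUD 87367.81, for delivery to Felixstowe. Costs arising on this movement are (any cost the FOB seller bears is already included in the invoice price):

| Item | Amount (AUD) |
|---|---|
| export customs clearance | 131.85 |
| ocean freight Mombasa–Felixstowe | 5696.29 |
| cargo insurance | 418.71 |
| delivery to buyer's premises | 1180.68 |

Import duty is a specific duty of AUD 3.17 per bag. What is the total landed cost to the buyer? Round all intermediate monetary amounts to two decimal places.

FOB: the seller bears costs until goods are on board at the origin port; the buyer bears freight, insurance and all costs thereafter.
Already in the invoice (seller's account under FOB): export clearance — exclude.
CIF value = FOB price + freight + insurance = 87367.81 + 5696.29 + 418.71 = 93482.81
Import duty = 957 × 3.17 = 3033.69
Buyer bears: freight 5696.29 + insurance 418.71 + delivery 1180.68 + duty 3033.69 = 10329.37
Landed cost = invoice 87367.81 + 10329.37 = 97697.18

Total landed cost: AUD 97697.18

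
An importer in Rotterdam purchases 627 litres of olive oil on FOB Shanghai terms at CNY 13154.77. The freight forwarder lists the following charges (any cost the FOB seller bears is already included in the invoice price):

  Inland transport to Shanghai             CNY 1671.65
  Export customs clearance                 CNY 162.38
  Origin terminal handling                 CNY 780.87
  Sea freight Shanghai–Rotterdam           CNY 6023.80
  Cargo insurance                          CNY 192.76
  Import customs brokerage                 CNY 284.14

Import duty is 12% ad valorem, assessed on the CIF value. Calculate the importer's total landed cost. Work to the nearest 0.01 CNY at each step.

Total landed cost: CNY 21980.03

FOB: the seller bears costs until goods are on board at the origin port; the buyer bears freight, insurance and all costs thereafter.
Already in the invoice (seller's account under FOB): inland to port, export clearance, origin terminal — exclude.
CIF value = FOB price + freight + insurance = 13154.77 + 6023.80 + 192.76 = 19371.33
Import duty = 19371.33 × 12% = 2324.56
Buyer bears: freight 6023.80 + insurance 192.76 + brokerage 284.14 + duty 2324.56 = 8825.26
Landed cost = invoice 13154.77 + 8825.26 = 21980.03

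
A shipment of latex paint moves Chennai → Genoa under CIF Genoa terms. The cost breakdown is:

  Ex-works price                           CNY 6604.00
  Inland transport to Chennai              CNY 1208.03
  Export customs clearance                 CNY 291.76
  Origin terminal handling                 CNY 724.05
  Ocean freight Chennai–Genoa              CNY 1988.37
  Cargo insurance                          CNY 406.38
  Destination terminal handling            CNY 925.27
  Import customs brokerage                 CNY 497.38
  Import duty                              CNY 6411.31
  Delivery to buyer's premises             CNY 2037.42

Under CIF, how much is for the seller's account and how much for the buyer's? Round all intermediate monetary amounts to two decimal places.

CIF: the seller pays costs through ocean freight and marine insurance to the destination port.
Seller's account: goods 6604.00 + inland to port 1208.03 + export clearance 291.76 + origin terminal 724.05 + freight 1988.37 + insurance 406.38 = 11222.59
Buyer's account: destination terminal 925.27 + brokerage 497.38 + duty 6411.31 + delivery 2037.42 = 9871.38

Seller: CNY 11222.59; buyer: CNY 9871.38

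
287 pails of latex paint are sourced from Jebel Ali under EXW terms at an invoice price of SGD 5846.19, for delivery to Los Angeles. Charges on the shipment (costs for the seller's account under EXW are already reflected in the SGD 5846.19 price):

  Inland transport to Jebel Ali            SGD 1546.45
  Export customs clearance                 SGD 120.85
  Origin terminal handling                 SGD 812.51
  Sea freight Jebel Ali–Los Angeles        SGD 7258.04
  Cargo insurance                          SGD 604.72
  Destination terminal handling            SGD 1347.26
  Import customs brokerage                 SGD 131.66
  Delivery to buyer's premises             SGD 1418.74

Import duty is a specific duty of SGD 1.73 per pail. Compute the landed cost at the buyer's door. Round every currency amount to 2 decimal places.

Total landed cost: SGD 19582.93

EXW: the seller makes goods available at their premises; the buyer bears all onward costs.
CIF value = EXW price + inland to port + export clearance + origin terminal + freight + insurance = 5846.19 + 1546.45 + 120.85 + 812.51 + 7258.04 + 604.72 = 16188.76
Import duty = 287 × 1.73 = 496.51
Buyer bears: inland to port 1546.45 + export clearance 120.85 + origin terminal 812.51 + freight 7258.04 + insurance 604.72 + destination terminal 1347.26 + brokerage 131.66 + delivery 1418.74 + duty 496.51 = 13736.74
Landed cost = invoice 5846.19 + 13736.74 = 19582.93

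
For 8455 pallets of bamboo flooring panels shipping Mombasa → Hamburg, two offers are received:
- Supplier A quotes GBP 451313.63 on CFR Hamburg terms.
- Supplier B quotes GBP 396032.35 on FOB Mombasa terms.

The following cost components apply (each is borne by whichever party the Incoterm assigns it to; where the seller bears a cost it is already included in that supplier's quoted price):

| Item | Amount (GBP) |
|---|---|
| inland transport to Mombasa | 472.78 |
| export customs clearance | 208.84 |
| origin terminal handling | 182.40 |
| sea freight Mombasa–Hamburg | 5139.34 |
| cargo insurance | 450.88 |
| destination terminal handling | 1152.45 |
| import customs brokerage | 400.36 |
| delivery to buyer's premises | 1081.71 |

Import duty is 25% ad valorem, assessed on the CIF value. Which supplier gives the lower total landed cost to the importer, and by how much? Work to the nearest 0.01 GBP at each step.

Supplier B is cheaper by GBP 62677.43

Supplier A (CFR):
CIF value = CFR price + insurance = 451313.63 + 450.88 = 451764.51
Import duty = 451764.51 × 25% = 112941.13
Buyer bears (A): 450.88 + 1152.45 + 400.36 + 1081.71 = 3085.40
Landed cost (A) = invoice 451313.63 + 3085.40 + duty 112941.13 = 567340.16
Supplier B (FOB):
CIF value = FOB price + freight + insurance = 396032.35 + 5139.34 + 450.88 = 401622.57
Import duty = 401622.57 × 25% = 100405.64
Buyer bears (B): 5139.34 + 450.88 + 1152.45 + 400.36 + 1081.71 = 8224.74
Landed cost (B) = invoice 396032.35 + 8224.74 + duty 100405.64 = 504662.73
Difference = |567340.16 − 504662.73| = 62677.43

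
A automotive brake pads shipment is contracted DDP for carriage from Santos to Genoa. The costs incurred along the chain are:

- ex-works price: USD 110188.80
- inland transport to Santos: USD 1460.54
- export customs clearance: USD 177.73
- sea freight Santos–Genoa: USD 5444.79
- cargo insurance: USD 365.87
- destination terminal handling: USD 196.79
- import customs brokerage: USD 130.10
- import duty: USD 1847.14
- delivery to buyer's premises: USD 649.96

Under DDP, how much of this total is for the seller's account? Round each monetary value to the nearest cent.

DDP: the seller bears all costs including import duty.
Seller's account: goods 110188.80 + inland to port 1460.54 + export clearance 177.73 + freight 5444.79 + insurance 365.87 + destination terminal 196.79 + brokerage 130.10 + duty 1847.14 + delivery 649.96 = 120461.72
Buyer's account: 0.00

Seller's account: USD 120461.72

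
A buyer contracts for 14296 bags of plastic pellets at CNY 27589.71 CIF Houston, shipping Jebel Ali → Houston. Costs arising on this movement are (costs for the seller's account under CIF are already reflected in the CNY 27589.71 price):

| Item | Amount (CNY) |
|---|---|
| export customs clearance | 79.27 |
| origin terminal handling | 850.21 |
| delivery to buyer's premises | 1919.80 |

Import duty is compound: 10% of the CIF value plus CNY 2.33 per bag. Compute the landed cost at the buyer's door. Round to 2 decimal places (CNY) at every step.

Total landed cost: CNY 65578.16

CIF: the seller pays costs through ocean freight and marine insurance to the destination port.
Already in the invoice (seller's account under CIF): export clearance, origin terminal — exclude.
The CIF price already equals the CIF value: 27589.71
Ad valorem component: 27589.71 × 10% = 2758.97
Specific component: 14296 × 2.33 = 33309.68
Import duty = 2758.97 + 33309.68 = 36068.65
Buyer bears: delivery 1919.80 + duty 36068.65 = 37988.45
Landed cost = invoice 27589.71 + 37988.45 = 65578.16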